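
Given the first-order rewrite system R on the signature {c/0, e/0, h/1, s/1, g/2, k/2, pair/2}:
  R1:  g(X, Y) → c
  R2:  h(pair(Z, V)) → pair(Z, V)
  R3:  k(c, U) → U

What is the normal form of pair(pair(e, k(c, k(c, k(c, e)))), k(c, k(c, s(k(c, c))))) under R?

pair(pair(e, e), s(c))

1. pair(pair(e, k(c, k(c, k(c, e)))), k(c, k(c, s(k(c, c)))))  →  pair(pair(e, k(c, k(c, e))), k(c, k(c, s(k(c, c)))))   [R3 at 1.2]
2. pair(pair(e, k(c, k(c, e))), k(c, k(c, s(k(c, c)))))  →  pair(pair(e, k(c, e)), k(c, k(c, s(k(c, c)))))   [R3 at 1.2]
3. pair(pair(e, k(c, e)), k(c, k(c, s(k(c, c)))))  →  pair(pair(e, e), k(c, k(c, s(k(c, c)))))   [R3 at 1.2]
4. pair(pair(e, e), k(c, k(c, s(k(c, c)))))  →  pair(pair(e, e), k(c, s(k(c, c))))   [R3 at 2]
5. pair(pair(e, e), k(c, s(k(c, c))))  →  pair(pair(e, e), s(k(c, c)))   [R3 at 2]
6. pair(pair(e, e), s(k(c, c)))  →  pair(pair(e, e), s(c))   [R3 at 2.1]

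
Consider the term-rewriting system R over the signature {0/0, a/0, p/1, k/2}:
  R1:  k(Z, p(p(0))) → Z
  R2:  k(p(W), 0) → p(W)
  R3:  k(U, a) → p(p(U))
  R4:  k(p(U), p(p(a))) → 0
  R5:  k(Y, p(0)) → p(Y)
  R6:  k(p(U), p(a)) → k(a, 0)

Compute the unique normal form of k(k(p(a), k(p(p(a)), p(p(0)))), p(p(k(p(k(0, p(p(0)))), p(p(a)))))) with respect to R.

0

1. k(k(p(a), k(p(p(a)), p(p(0)))), p(p(k(p(k(0, p(p(0)))), p(p(a))))))  →  k(k(p(a), p(p(a))), p(p(k(p(k(0, p(p(0)))), p(p(a))))))   [R1 at 1.2]
2. k(k(p(a), p(p(a))), p(p(k(p(k(0, p(p(0)))), p(p(a))))))  →  k(0, p(p(k(p(k(0, p(p(0)))), p(p(a))))))   [R4 at 1]
3. k(0, p(p(k(p(k(0, p(p(0)))), p(p(a))))))  →  k(0, p(p(0)))   [R4 at 2.1.1]
4. k(0, p(p(0)))  →  0   [R1 at ε]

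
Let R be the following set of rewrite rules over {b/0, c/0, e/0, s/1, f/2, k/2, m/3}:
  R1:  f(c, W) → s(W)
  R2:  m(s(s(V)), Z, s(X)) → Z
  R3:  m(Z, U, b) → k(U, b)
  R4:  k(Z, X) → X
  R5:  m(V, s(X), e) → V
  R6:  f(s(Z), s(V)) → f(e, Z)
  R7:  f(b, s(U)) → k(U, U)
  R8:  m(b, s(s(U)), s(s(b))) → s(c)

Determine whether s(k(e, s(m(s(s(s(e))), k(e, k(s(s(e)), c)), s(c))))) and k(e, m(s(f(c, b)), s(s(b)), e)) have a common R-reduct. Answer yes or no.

no — NF(t₁) = s(s(c)), NF(t₂) = s(s(b))

Reduce t₁ = s(k(e, s(m(s(s(s(e))), k(e, k(s(s(e)), c)), s(c))))):
1. s(k(e, s(m(s(s(s(e))), k(e, k(s(s(e)), c)), s(c)))))  →  s(s(m(s(s(s(e))), k(e, k(s(s(e)), c)), s(c))))   [R4 at 1]
2. s(s(m(s(s(s(e))), k(e, k(s(s(e)), c)), s(c))))  →  s(s(k(e, k(s(s(e)), c))))   [R2 at 1.1]
3. s(s(k(e, k(s(s(e)), c))))  →  s(s(k(s(s(e)), c)))   [R4 at 1.1]
4. s(s(k(s(s(e)), c)))  →  s(s(c))   [R4 at 1.1]

Reduce t₂ = k(e, m(s(f(c, b)), s(s(b)), e)):
1. k(e, m(s(f(c, b)), s(s(b)), e))  →  m(s(f(c, b)), s(s(b)), e)   [R4 at ε]
2. m(s(f(c, b)), s(s(b)), e)  →  s(f(c, b))   [R5 at ε]
3. s(f(c, b))  →  s(s(b))   [R1 at 1]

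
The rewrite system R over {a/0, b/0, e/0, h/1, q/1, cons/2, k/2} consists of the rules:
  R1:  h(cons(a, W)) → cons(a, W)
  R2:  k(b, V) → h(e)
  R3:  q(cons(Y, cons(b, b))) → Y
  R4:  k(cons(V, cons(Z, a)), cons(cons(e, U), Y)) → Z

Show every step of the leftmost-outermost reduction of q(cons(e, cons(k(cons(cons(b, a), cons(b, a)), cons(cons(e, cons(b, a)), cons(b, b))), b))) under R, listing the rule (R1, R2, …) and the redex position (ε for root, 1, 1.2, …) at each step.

e

1. q(cons(e, cons(k(cons(cons(b, a), cons(b, a)), cons(cons(e, cons(b, a)), cons(b, b))), b)))  →  q(cons(e, cons(b, b)))   [R4 at 1.2.1]
2. q(cons(e, cons(b, b)))  →  e   [R3 at ε]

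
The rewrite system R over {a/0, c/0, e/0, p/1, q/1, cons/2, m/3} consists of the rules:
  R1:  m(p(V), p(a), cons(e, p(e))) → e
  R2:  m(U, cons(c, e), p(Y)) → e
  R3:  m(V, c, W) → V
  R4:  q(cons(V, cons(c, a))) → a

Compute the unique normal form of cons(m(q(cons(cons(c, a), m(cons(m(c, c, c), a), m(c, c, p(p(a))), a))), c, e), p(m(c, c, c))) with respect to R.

1. cons(m(q(cons(cons(c, a), m(cons(m(c, c, c), a), m(c, c, p(p(a))), a))), c, e), p(m(c, c, c)))  →  cons(q(cons(cons(c, a), m(cons(m(c, c, c), a), m(c, c, p(p(a))), a))), p(m(c, c, c)))   [R3 at 1]
2. cons(q(cons(cons(c, a), m(cons(m(c, c, c), a), m(c, c, p(p(a))), a))), p(m(c, c, c)))  →  cons(q(cons(cons(c, a), m(cons(c, a), m(c, c, p(p(a))), a))), p(m(c, c, c)))   [R3 at 1.1.2.1.1]
3. cons(q(cons(cons(c, a), m(cons(c, a), m(c, c, p(p(a))), a))), p(m(c, c, c)))  →  cons(q(cons(cons(c, a), m(cons(c, a), c, a))), p(m(c, c, c)))   [R3 at 1.1.2.2]
4. cons(q(cons(cons(c, a), m(cons(c, a), c, a))), p(m(c, c, c)))  →  cons(q(cons(cons(c, a), cons(c, a))), p(m(c, c, c)))   [R3 at 1.1.2]
5. cons(q(cons(cons(c, a), cons(c, a))), p(m(c, c, c)))  →  cons(a, p(m(c, c, c)))   [R4 at 1]
6. cons(a, p(m(c, c, c)))  →  cons(a, p(c))   [R3 at 2.1]

cons(a, p(c))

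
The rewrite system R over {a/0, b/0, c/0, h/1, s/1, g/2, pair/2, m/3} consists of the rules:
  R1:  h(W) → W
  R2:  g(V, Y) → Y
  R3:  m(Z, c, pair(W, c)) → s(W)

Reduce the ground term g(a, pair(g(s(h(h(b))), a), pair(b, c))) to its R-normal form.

pair(a, pair(b, c))

1. g(a, pair(g(s(h(h(b))), a), pair(b, c)))  →  pair(g(s(h(h(b))), a), pair(b, c))   [R2 at ε]
2. pair(g(s(h(h(b))), a), pair(b, c))  →  pair(a, pair(b, c))   [R2 at 1]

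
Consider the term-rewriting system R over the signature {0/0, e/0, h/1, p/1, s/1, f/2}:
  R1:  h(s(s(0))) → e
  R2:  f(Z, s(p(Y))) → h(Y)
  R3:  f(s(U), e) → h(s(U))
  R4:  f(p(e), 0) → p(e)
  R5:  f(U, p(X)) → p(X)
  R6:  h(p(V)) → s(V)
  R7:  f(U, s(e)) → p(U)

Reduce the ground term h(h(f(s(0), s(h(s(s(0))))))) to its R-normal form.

e

1. h(h(f(s(0), s(h(s(s(0)))))))  →  h(h(f(s(0), s(e))))   [R1 at 1.1.2.1]
2. h(h(f(s(0), s(e))))  →  h(h(p(s(0))))   [R7 at 1.1]
3. h(h(p(s(0))))  →  h(s(s(0)))   [R6 at 1]
4. h(s(s(0)))  →  e   [R1 at ε]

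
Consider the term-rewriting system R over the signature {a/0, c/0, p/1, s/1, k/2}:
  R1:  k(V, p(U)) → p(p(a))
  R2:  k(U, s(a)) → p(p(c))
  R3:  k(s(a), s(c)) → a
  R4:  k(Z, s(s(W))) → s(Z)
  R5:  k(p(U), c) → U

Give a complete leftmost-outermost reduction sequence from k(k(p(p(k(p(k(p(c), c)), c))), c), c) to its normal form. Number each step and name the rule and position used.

c

1. k(k(p(p(k(p(k(p(c), c)), c))), c), c)  →  k(p(k(p(k(p(c), c)), c)), c)   [R5 at 1]
2. k(p(k(p(k(p(c), c)), c)), c)  →  k(p(k(p(c), c)), c)   [R5 at ε]
3. k(p(k(p(c), c)), c)  →  k(p(c), c)   [R5 at ε]
4. k(p(c), c)  →  c   [R5 at ε]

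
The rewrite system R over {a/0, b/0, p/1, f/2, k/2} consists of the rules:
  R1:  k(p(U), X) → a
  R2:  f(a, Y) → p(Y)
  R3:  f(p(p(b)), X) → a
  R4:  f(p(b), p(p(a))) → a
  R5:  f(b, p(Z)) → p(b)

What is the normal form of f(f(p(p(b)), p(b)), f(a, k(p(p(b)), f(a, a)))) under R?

1. f(f(p(p(b)), p(b)), f(a, k(p(p(b)), f(a, a))))  →  f(a, f(a, k(p(p(b)), f(a, a))))   [R3 at 1]
2. f(a, f(a, k(p(p(b)), f(a, a))))  →  p(f(a, k(p(p(b)), f(a, a))))   [R2 at ε]
3. p(f(a, k(p(p(b)), f(a, a))))  →  p(p(k(p(p(b)), f(a, a))))   [R2 at 1]
4. p(p(k(p(p(b)), f(a, a))))  →  p(p(a))   [R1 at 1.1]

p(p(a))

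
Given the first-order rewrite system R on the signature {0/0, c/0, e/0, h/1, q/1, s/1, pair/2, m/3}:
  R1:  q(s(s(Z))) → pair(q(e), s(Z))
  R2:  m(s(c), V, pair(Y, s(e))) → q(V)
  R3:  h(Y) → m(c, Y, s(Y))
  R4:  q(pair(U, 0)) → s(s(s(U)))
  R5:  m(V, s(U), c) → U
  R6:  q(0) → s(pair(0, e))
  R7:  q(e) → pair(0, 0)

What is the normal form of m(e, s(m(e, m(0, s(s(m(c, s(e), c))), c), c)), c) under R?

e

1. m(e, s(m(e, m(0, s(s(m(c, s(e), c))), c), c)), c)  →  m(e, m(0, s(s(m(c, s(e), c))), c), c)   [R5 at ε]
2. m(e, m(0, s(s(m(c, s(e), c))), c), c)  →  m(e, s(m(c, s(e), c)), c)   [R5 at 2]
3. m(e, s(m(c, s(e), c)), c)  →  m(c, s(e), c)   [R5 at ε]
4. m(c, s(e), c)  →  e   [R5 at ε]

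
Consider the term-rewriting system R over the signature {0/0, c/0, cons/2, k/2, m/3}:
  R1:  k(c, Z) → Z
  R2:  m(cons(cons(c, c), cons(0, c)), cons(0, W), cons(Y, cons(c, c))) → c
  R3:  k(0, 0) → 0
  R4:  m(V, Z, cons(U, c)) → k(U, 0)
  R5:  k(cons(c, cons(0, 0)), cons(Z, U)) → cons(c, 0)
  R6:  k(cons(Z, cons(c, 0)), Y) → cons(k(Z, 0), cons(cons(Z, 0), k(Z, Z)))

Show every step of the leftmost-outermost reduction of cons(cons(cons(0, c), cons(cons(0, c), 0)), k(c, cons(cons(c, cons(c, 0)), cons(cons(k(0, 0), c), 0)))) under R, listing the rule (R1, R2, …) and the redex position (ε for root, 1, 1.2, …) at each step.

cons(cons(cons(0, c), cons(cons(0, c), 0)), cons(cons(c, cons(c, 0)), cons(cons(0, c), 0)))

1. cons(cons(cons(0, c), cons(cons(0, c), 0)), k(c, cons(cons(c, cons(c, 0)), cons(cons(k(0, 0), c), 0))))  →  cons(cons(cons(0, c), cons(cons(0, c), 0)), cons(cons(c, cons(c, 0)), cons(cons(k(0, 0), c), 0)))   [R1 at 2]
2. cons(cons(cons(0, c), cons(cons(0, c), 0)), cons(cons(c, cons(c, 0)), cons(cons(k(0, 0), c), 0)))  →  cons(cons(cons(0, c), cons(cons(0, c), 0)), cons(cons(c, cons(c, 0)), cons(cons(0, c), 0)))   [R3 at 2.2.1.1]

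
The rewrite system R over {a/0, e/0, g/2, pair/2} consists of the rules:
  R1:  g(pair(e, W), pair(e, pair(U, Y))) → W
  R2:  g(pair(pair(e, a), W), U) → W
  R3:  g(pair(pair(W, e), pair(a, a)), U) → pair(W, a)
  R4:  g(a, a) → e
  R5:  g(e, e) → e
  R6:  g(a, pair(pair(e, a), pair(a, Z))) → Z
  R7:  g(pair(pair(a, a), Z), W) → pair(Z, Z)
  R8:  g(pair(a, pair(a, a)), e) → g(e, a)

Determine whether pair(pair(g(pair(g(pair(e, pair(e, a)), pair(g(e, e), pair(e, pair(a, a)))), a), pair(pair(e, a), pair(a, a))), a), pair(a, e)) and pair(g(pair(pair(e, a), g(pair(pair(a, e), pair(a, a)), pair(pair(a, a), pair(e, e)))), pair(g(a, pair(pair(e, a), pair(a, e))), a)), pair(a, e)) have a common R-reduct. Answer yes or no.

yes — NF(t₁) = pair(pair(a, a), pair(a, e)), NF(t₂) = pair(pair(a, a), pair(a, e))

Reduce t₁ = pair(pair(g(pair(g(pair(e, pair(e, a)), pair(g(e, e), pair(e, pair(a, a)))), a), pair(pair(e, a), pair(a, a))), a), pair(a, e)):
1. pair(pair(g(pair(g(pair(e, pair(e, a)), pair(g(e, e), pair(e, pair(a, a)))), a), pair(pair(e, a), pair(a, a))), a), pair(a, e))  →  pair(pair(g(pair(g(pair(e, pair(e, a)), pair(e, pair(e, pair(a, a)))), a), pair(pair(e, a), pair(a, a))), a), pair(a, e))   [R5 at 1.1.1.1.2.1]
2. pair(pair(g(pair(g(pair(e, pair(e, a)), pair(e, pair(e, pair(a, a)))), a), pair(pair(e, a), pair(a, a))), a), pair(a, e))  →  pair(pair(g(pair(pair(e, a), a), pair(pair(e, a), pair(a, a))), a), pair(a, e))   [R1 at 1.1.1.1]
3. pair(pair(g(pair(pair(e, a), a), pair(pair(e, a), pair(a, a))), a), pair(a, e))  →  pair(pair(a, a), pair(a, e))   [R2 at 1.1]

Reduce t₂ = pair(g(pair(pair(e, a), g(pair(pair(a, e), pair(a, a)), pair(pair(a, a), pair(e, e)))), pair(g(a, pair(pair(e, a), pair(a, e))), a)), pair(a, e)):
1. pair(g(pair(pair(e, a), g(pair(pair(a, e), pair(a, a)), pair(pair(a, a), pair(e, e)))), pair(g(a, pair(pair(e, a), pair(a, e))), a)), pair(a, e))  →  pair(g(pair(pair(a, e), pair(a, a)), pair(pair(a, a), pair(e, e))), pair(a, e))   [R2 at 1]
2. pair(g(pair(pair(a, e), pair(a, a)), pair(pair(a, a), pair(e, e))), pair(a, e))  →  pair(pair(a, a), pair(a, e))   [R3 at 1]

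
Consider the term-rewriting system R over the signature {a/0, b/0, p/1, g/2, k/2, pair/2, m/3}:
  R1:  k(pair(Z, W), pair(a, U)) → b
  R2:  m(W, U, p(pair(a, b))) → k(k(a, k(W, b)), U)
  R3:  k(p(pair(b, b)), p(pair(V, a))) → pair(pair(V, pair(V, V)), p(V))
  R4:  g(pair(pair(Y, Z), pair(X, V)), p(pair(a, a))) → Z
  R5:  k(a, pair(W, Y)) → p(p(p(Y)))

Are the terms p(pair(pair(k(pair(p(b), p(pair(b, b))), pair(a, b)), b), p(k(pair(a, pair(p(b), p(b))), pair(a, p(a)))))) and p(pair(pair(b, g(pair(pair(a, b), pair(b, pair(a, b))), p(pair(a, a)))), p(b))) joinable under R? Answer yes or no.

Reduce t₁ = p(pair(pair(k(pair(p(b), p(pair(b, b))), pair(a, b)), b), p(k(pair(a, pair(p(b), p(b))), pair(a, p(a)))))):
1. p(pair(pair(k(pair(p(b), p(pair(b, b))), pair(a, b)), b), p(k(pair(a, pair(p(b), p(b))), pair(a, p(a))))))  →  p(pair(pair(b, b), p(k(pair(a, pair(p(b), p(b))), pair(a, p(a))))))   [R1 at 1.1.1]
2. p(pair(pair(b, b), p(k(pair(a, pair(p(b), p(b))), pair(a, p(a))))))  →  p(pair(pair(b, b), p(b)))   [R1 at 1.2.1]

Reduce t₂ = p(pair(pair(b, g(pair(pair(a, b), pair(b, pair(a, b))), p(pair(a, a)))), p(b))):
1. p(pair(pair(b, g(pair(pair(a, b), pair(b, pair(a, b))), p(pair(a, a)))), p(b)))  →  p(pair(pair(b, b), p(b)))   [R4 at 1.1.2]

yes — NF(t₁) = p(pair(pair(b, b), p(b))), NF(t₂) = p(pair(pair(b, b), p(b)))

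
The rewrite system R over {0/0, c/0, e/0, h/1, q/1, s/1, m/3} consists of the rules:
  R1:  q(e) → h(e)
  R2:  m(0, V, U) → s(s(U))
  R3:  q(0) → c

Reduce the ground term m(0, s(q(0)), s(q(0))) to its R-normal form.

s(s(s(c)))

1. m(0, s(q(0)), s(q(0)))  →  s(s(s(q(0))))   [R2 at ε]
2. s(s(s(q(0))))  →  s(s(s(c)))   [R3 at 1.1.1]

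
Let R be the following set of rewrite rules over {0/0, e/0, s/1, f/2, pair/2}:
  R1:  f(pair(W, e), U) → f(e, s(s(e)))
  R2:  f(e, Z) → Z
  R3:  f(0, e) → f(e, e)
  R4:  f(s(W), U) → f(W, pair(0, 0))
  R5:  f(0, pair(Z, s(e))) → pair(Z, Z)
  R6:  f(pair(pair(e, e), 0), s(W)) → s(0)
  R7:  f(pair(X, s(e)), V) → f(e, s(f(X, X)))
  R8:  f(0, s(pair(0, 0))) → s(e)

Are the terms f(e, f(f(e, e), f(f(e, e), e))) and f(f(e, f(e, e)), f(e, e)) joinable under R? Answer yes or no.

yes — NF(t₁) = e, NF(t₂) = e

Reduce t₁ = f(e, f(f(e, e), f(f(e, e), e))):
1. f(e, f(f(e, e), f(f(e, e), e)))  →  f(f(e, e), f(f(e, e), e))   [R2 at ε]
2. f(f(e, e), f(f(e, e), e))  →  f(e, f(f(e, e), e))   [R2 at 1]
3. f(e, f(f(e, e), e))  →  f(f(e, e), e)   [R2 at ε]
4. f(f(e, e), e)  →  f(e, e)   [R2 at 1]
5. f(e, e)  →  e   [R2 at ε]

Reduce t₂ = f(f(e, f(e, e)), f(e, e)):
1. f(f(e, f(e, e)), f(e, e))  →  f(f(e, e), f(e, e))   [R2 at 1]
2. f(f(e, e), f(e, e))  →  f(e, f(e, e))   [R2 at 1]
3. f(e, f(e, e))  →  f(e, e)   [R2 at ε]
4. f(e, e)  →  e   [R2 at ε]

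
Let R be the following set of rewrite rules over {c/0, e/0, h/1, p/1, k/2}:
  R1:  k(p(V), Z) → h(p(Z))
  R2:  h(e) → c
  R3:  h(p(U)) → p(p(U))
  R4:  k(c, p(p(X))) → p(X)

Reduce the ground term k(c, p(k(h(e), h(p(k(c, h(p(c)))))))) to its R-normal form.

1. k(c, p(k(h(e), h(p(k(c, h(p(c))))))))  →  k(c, p(k(c, h(p(k(c, h(p(c))))))))   [R2 at 2.1.1]
2. k(c, p(k(c, h(p(k(c, h(p(c))))))))  →  k(c, p(k(c, p(p(k(c, h(p(c))))))))   [R3 at 2.1.2]
3. k(c, p(k(c, p(p(k(c, h(p(c))))))))  →  k(c, p(p(k(c, h(p(c))))))   [R4 at 2.1]
4. k(c, p(p(k(c, h(p(c))))))  →  p(k(c, h(p(c))))   [R4 at ε]
5. p(k(c, h(p(c))))  →  p(k(c, p(p(c))))   [R3 at 1.2]
6. p(k(c, p(p(c))))  →  p(p(c))   [R4 at 1]

p(p(c))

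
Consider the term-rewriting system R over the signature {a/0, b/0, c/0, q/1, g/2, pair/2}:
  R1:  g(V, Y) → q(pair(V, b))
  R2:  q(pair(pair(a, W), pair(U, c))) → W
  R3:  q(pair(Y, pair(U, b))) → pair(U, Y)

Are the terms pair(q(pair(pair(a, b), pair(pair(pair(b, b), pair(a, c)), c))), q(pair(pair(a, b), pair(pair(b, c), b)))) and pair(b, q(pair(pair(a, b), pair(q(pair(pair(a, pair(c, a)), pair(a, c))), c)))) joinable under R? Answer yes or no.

Reduce t₁ = pair(q(pair(pair(a, b), pair(pair(pair(b, b), pair(a, c)), c))), q(pair(pair(a, b), pair(pair(b, c), b)))):
1. pair(q(pair(pair(a, b), pair(pair(pair(b, b), pair(a, c)), c))), q(pair(pair(a, b), pair(pair(b, c), b))))  →  pair(b, q(pair(pair(a, b), pair(pair(b, c), b))))   [R2 at 1]
2. pair(b, q(pair(pair(a, b), pair(pair(b, c), b))))  →  pair(b, pair(pair(b, c), pair(a, b)))   [R3 at 2]

Reduce t₂ = pair(b, q(pair(pair(a, b), pair(q(pair(pair(a, pair(c, a)), pair(a, c))), c)))):
1. pair(b, q(pair(pair(a, b), pair(q(pair(pair(a, pair(c, a)), pair(a, c))), c))))  →  pair(b, b)   [R2 at 2]

no — NF(t₁) = pair(b, pair(pair(b, c), pair(a, b))), NF(t₂) = pair(b, b)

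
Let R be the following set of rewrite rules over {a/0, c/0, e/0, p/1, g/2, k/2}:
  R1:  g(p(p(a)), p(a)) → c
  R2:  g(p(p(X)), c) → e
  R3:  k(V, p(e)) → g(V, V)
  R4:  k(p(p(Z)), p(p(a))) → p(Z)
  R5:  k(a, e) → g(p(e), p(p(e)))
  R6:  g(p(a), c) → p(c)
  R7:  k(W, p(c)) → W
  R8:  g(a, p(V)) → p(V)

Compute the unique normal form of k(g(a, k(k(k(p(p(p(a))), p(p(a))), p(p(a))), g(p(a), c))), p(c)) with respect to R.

1. k(g(a, k(k(k(p(p(p(a))), p(p(a))), p(p(a))), g(p(a), c))), p(c))  →  g(a, k(k(k(p(p(p(a))), p(p(a))), p(p(a))), g(p(a), c)))   [R7 at ε]
2. g(a, k(k(k(p(p(p(a))), p(p(a))), p(p(a))), g(p(a), c)))  →  g(a, k(k(p(p(a)), p(p(a))), g(p(a), c)))   [R4 at 2.1.1]
3. g(a, k(k(p(p(a)), p(p(a))), g(p(a), c)))  →  g(a, k(p(a), g(p(a), c)))   [R4 at 2.1]
4. g(a, k(p(a), g(p(a), c)))  →  g(a, k(p(a), p(c)))   [R6 at 2.2]
5. g(a, k(p(a), p(c)))  →  g(a, p(a))   [R7 at 2]
6. g(a, p(a))  →  p(a)   [R8 at ε]

p(a)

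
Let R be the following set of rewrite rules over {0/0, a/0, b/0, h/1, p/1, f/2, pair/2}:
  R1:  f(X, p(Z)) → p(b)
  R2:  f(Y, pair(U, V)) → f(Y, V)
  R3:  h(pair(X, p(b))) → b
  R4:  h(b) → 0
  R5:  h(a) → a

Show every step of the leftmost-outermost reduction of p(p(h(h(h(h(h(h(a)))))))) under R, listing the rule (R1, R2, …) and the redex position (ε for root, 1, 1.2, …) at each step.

p(p(a))

1. p(p(h(h(h(h(h(h(a))))))))  →  p(p(h(h(h(h(h(a)))))))   [R5 at 1.1.1.1.1.1.1]
2. p(p(h(h(h(h(h(a)))))))  →  p(p(h(h(h(h(a))))))   [R5 at 1.1.1.1.1.1]
3. p(p(h(h(h(h(a))))))  →  p(p(h(h(h(a)))))   [R5 at 1.1.1.1.1]
4. p(p(h(h(h(a)))))  →  p(p(h(h(a))))   [R5 at 1.1.1.1]
5. p(p(h(h(a))))  →  p(p(h(a)))   [R5 at 1.1.1]
6. p(p(h(a)))  →  p(p(a))   [R5 at 1.1]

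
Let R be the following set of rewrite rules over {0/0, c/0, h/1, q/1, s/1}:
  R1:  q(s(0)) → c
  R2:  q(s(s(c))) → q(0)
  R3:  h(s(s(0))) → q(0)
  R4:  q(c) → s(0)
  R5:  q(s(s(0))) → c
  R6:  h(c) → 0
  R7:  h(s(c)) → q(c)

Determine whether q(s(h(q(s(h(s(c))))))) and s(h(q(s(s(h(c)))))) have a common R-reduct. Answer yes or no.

Reduce t₁ = q(s(h(q(s(h(s(c))))))):
1. q(s(h(q(s(h(s(c)))))))  →  q(s(h(q(s(q(c))))))   [R7 at 1.1.1.1.1]
2. q(s(h(q(s(q(c))))))  →  q(s(h(q(s(s(0))))))   [R4 at 1.1.1.1.1]
3. q(s(h(q(s(s(0))))))  →  q(s(h(c)))   [R5 at 1.1.1]
4. q(s(h(c)))  →  q(s(0))   [R6 at 1.1]
5. q(s(0))  →  c   [R1 at ε]

Reduce t₂ = s(h(q(s(s(h(c)))))):
1. s(h(q(s(s(h(c))))))  →  s(h(q(s(s(0)))))   [R6 at 1.1.1.1.1]
2. s(h(q(s(s(0)))))  →  s(h(c))   [R5 at 1.1]
3. s(h(c))  →  s(0)   [R6 at 1]

no — NF(t₁) = c, NF(t₂) = s(0)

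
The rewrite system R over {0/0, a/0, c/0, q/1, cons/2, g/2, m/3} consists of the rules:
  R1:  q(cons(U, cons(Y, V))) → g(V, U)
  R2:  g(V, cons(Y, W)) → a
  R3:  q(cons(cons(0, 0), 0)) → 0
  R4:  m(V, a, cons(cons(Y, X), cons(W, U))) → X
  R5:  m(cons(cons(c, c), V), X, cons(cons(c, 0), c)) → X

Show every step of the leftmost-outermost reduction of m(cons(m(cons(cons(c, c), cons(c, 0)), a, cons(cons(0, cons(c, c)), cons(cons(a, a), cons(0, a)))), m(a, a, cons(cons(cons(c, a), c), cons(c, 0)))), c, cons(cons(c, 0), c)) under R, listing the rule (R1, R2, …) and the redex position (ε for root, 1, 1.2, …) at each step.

c

1. m(cons(m(cons(cons(c, c), cons(c, 0)), a, cons(cons(0, cons(c, c)), cons(cons(a, a), cons(0, a)))), m(a, a, cons(cons(cons(c, a), c), cons(c, 0)))), c, cons(cons(c, 0), c))  →  m(cons(cons(c, c), m(a, a, cons(cons(cons(c, a), c), cons(c, 0)))), c, cons(cons(c, 0), c))   [R4 at 1.1]
2. m(cons(cons(c, c), m(a, a, cons(cons(cons(c, a), c), cons(c, 0)))), c, cons(cons(c, 0), c))  →  c   [R5 at ε]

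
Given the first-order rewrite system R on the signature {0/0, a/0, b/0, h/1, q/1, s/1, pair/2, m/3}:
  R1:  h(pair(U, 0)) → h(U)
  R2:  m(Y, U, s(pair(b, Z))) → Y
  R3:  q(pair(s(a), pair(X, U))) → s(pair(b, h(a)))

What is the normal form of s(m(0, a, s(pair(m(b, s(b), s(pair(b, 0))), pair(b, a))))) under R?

1. s(m(0, a, s(pair(m(b, s(b), s(pair(b, 0))), pair(b, a)))))  →  s(m(0, a, s(pair(b, pair(b, a)))))   [R2 at 1.3.1.1]
2. s(m(0, a, s(pair(b, pair(b, a)))))  →  s(0)   [R2 at 1]

s(0)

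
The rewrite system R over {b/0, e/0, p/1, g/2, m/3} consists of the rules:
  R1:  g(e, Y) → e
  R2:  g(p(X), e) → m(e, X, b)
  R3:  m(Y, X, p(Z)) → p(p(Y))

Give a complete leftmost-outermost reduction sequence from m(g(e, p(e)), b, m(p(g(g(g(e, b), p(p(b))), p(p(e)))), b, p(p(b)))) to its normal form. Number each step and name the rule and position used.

1. m(g(e, p(e)), b, m(p(g(g(g(e, b), p(p(b))), p(p(e)))), b, p(p(b))))  →  m(e, b, m(p(g(g(g(e, b), p(p(b))), p(p(e)))), b, p(p(b))))   [R1 at 1]
2. m(e, b, m(p(g(g(g(e, b), p(p(b))), p(p(e)))), b, p(p(b))))  →  m(e, b, p(p(p(g(g(g(e, b), p(p(b))), p(p(e)))))))   [R3 at 3]
3. m(e, b, p(p(p(g(g(g(e, b), p(p(b))), p(p(e)))))))  →  p(p(e))   [R3 at ε]

p(p(e))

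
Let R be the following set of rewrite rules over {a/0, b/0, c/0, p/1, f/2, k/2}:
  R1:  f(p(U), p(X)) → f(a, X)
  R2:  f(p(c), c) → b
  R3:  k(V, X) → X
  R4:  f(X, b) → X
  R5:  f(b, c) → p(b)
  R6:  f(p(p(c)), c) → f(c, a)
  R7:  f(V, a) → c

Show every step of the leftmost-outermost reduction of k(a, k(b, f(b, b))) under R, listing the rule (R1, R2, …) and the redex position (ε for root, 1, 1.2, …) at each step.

1. k(a, k(b, f(b, b)))  →  k(b, f(b, b))   [R3 at ε]
2. k(b, f(b, b))  →  f(b, b)   [R3 at ε]
3. f(b, b)  →  b   [R4 at ε]

b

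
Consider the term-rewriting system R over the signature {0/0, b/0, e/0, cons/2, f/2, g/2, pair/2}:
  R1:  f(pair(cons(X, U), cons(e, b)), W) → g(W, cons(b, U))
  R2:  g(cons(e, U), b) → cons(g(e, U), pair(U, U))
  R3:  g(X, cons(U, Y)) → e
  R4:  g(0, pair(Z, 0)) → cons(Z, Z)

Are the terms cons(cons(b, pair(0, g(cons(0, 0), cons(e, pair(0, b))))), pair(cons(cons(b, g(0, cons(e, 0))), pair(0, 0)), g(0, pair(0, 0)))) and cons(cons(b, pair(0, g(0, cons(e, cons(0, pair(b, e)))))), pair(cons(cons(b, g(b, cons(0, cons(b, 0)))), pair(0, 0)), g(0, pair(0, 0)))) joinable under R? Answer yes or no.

Reduce t₁ = cons(cons(b, pair(0, g(cons(0, 0), cons(e, pair(0, b))))), pair(cons(cons(b, g(0, cons(e, 0))), pair(0, 0)), g(0, pair(0, 0)))):
1. cons(cons(b, pair(0, g(cons(0, 0), cons(e, pair(0, b))))), pair(cons(cons(b, g(0, cons(e, 0))), pair(0, 0)), g(0, pair(0, 0))))  →  cons(cons(b, pair(0, e)), pair(cons(cons(b, g(0, cons(e, 0))), pair(0, 0)), g(0, pair(0, 0))))   [R3 at 1.2.2]
2. cons(cons(b, pair(0, e)), pair(cons(cons(b, g(0, cons(e, 0))), pair(0, 0)), g(0, pair(0, 0))))  →  cons(cons(b, pair(0, e)), pair(cons(cons(b, e), pair(0, 0)), g(0, pair(0, 0))))   [R3 at 2.1.1.2]
3. cons(cons(b, pair(0, e)), pair(cons(cons(b, e), pair(0, 0)), g(0, pair(0, 0))))  →  cons(cons(b, pair(0, e)), pair(cons(cons(b, e), pair(0, 0)), cons(0, 0)))   [R4 at 2.2]

Reduce t₂ = cons(cons(b, pair(0, g(0, cons(e, cons(0, pair(b, e)))))), pair(cons(cons(b, g(b, cons(0, cons(b, 0)))), pair(0, 0)), g(0, pair(0, 0)))):
1. cons(cons(b, pair(0, g(0, cons(e, cons(0, pair(b, e)))))), pair(cons(cons(b, g(b, cons(0, cons(b, 0)))), pair(0, 0)), g(0, pair(0, 0))))  →  cons(cons(b, pair(0, e)), pair(cons(cons(b, g(b, cons(0, cons(b, 0)))), pair(0, 0)), g(0, pair(0, 0))))   [R3 at 1.2.2]
2. cons(cons(b, pair(0, e)), pair(cons(cons(b, g(b, cons(0, cons(b, 0)))), pair(0, 0)), g(0, pair(0, 0))))  →  cons(cons(b, pair(0, e)), pair(cons(cons(b, e), pair(0, 0)), g(0, pair(0, 0))))   [R3 at 2.1.1.2]
3. cons(cons(b, pair(0, e)), pair(cons(cons(b, e), pair(0, 0)), g(0, pair(0, 0))))  →  cons(cons(b, pair(0, e)), pair(cons(cons(b, e), pair(0, 0)), cons(0, 0)))   [R4 at 2.2]

yes — NF(t₁) = cons(cons(b, pair(0, e)), pair(cons(cons(b, e), pair(0, 0)), cons(0, 0))), NF(t₂) = cons(cons(b, pair(0, e)), pair(cons(cons(b, e), pair(0, 0)), cons(0, 0)))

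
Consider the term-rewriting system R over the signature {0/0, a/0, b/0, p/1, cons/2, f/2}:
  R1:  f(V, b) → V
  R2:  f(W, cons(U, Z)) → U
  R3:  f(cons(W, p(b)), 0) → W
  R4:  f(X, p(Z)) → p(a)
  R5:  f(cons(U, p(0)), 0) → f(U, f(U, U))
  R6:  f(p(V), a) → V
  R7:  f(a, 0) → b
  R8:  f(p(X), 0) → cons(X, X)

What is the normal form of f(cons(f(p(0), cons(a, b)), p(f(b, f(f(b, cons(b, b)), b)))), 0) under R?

1. f(cons(f(p(0), cons(a, b)), p(f(b, f(f(b, cons(b, b)), b)))), 0)  →  f(cons(a, p(f(b, f(f(b, cons(b, b)), b)))), 0)   [R2 at 1.1]
2. f(cons(a, p(f(b, f(f(b, cons(b, b)), b)))), 0)  →  f(cons(a, p(f(b, f(b, cons(b, b))))), 0)   [R1 at 1.2.1.2]
3. f(cons(a, p(f(b, f(b, cons(b, b))))), 0)  →  f(cons(a, p(f(b, b))), 0)   [R2 at 1.2.1.2]
4. f(cons(a, p(f(b, b))), 0)  →  f(cons(a, p(b)), 0)   [R1 at 1.2.1]
5. f(cons(a, p(b)), 0)  →  a   [R3 at ε]

a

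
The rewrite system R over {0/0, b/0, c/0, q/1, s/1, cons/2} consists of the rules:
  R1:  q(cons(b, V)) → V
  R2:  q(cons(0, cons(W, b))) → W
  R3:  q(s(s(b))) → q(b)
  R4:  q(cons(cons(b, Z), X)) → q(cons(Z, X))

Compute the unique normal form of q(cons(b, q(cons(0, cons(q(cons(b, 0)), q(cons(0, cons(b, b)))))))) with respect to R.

1. q(cons(b, q(cons(0, cons(q(cons(b, 0)), q(cons(0, cons(b, b))))))))  →  q(cons(0, cons(q(cons(b, 0)), q(cons(0, cons(b, b))))))   [R1 at ε]
2. q(cons(0, cons(q(cons(b, 0)), q(cons(0, cons(b, b))))))  →  q(cons(0, cons(0, q(cons(0, cons(b, b))))))   [R1 at 1.2.1]
3. q(cons(0, cons(0, q(cons(0, cons(b, b))))))  →  q(cons(0, cons(0, b)))   [R2 at 1.2.2]
4. q(cons(0, cons(0, b)))  →  0   [R2 at ε]

0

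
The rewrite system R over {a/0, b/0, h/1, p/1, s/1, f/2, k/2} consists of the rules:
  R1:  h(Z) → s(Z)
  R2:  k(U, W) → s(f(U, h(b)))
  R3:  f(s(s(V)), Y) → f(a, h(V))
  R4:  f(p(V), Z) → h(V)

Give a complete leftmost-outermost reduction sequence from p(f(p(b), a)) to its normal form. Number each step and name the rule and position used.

p(s(b))

1. p(f(p(b), a))  →  p(h(b))   [R4 at 1]
2. p(h(b))  →  p(s(b))   [R1 at 1]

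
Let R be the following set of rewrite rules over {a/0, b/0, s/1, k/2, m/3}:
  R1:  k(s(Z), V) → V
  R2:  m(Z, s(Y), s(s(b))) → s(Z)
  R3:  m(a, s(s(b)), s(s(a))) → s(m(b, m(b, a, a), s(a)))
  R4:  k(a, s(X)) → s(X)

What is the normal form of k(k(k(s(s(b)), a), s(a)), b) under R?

b

1. k(k(k(s(s(b)), a), s(a)), b)  →  k(k(a, s(a)), b)   [R1 at 1.1]
2. k(k(a, s(a)), b)  →  k(s(a), b)   [R4 at 1]
3. k(s(a), b)  →  b   [R1 at ε]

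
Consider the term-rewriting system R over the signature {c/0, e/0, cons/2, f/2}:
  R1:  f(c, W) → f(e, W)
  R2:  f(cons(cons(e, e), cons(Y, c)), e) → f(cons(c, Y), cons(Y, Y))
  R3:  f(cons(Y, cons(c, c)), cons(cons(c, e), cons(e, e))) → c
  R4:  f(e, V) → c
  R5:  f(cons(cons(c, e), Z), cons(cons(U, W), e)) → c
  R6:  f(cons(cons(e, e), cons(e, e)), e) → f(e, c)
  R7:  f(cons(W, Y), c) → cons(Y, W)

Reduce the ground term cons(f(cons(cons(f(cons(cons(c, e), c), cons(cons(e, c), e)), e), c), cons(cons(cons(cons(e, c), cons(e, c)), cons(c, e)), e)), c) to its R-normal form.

cons(c, c)

1. cons(f(cons(cons(f(cons(cons(c, e), c), cons(cons(e, c), e)), e), c), cons(cons(cons(cons(e, c), cons(e, c)), cons(c, e)), e)), c)  →  cons(f(cons(cons(c, e), c), cons(cons(cons(cons(e, c), cons(e, c)), cons(c, e)), e)), c)   [R5 at 1.1.1.1]
2. cons(f(cons(cons(c, e), c), cons(cons(cons(cons(e, c), cons(e, c)), cons(c, e)), e)), c)  →  cons(c, c)   [R5 at 1]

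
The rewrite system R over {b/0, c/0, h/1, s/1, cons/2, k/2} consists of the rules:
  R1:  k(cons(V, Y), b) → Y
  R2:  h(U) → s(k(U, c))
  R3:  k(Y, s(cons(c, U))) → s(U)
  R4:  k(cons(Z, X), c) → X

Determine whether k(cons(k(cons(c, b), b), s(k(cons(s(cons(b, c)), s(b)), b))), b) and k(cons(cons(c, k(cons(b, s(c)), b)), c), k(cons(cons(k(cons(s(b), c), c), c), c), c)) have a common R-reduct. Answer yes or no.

Reduce t₁ = k(cons(k(cons(c, b), b), s(k(cons(s(cons(b, c)), s(b)), b))), b):
1. k(cons(k(cons(c, b), b), s(k(cons(s(cons(b, c)), s(b)), b))), b)  →  s(k(cons(s(cons(b, c)), s(b)), b))   [R1 at ε]
2. s(k(cons(s(cons(b, c)), s(b)), b))  →  s(s(b))   [R1 at 1]

Reduce t₂ = k(cons(cons(c, k(cons(b, s(c)), b)), c), k(cons(cons(k(cons(s(b), c), c), c), c), c)):
1. k(cons(cons(c, k(cons(b, s(c)), b)), c), k(cons(cons(k(cons(s(b), c), c), c), c), c))  →  k(cons(cons(c, s(c)), c), k(cons(cons(k(cons(s(b), c), c), c), c), c))   [R1 at 1.1.2]
2. k(cons(cons(c, s(c)), c), k(cons(cons(k(cons(s(b), c), c), c), c), c))  →  k(cons(cons(c, s(c)), c), c)   [R4 at 2]
3. k(cons(cons(c, s(c)), c), c)  →  c   [R4 at ε]

no — NF(t₁) = s(s(b)), NF(t₂) = c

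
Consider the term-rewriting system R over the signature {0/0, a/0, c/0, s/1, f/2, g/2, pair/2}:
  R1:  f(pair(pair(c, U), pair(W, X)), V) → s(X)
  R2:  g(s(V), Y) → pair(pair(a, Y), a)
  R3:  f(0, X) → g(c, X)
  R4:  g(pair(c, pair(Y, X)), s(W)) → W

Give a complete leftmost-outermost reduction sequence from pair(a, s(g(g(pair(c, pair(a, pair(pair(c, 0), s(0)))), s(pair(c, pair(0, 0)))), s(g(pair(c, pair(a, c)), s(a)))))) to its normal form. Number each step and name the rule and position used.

1. pair(a, s(g(g(pair(c, pair(a, pair(pair(c, 0), s(0)))), s(pair(c, pair(0, 0)))), s(g(pair(c, pair(a, c)), s(a))))))  →  pair(a, s(g(pair(c, pair(0, 0)), s(g(pair(c, pair(a, c)), s(a))))))   [R4 at 2.1.1]
2. pair(a, s(g(pair(c, pair(0, 0)), s(g(pair(c, pair(a, c)), s(a))))))  →  pair(a, s(g(pair(c, pair(a, c)), s(a))))   [R4 at 2.1]
3. pair(a, s(g(pair(c, pair(a, c)), s(a))))  →  pair(a, s(a))   [R4 at 2.1]

pair(a, s(a))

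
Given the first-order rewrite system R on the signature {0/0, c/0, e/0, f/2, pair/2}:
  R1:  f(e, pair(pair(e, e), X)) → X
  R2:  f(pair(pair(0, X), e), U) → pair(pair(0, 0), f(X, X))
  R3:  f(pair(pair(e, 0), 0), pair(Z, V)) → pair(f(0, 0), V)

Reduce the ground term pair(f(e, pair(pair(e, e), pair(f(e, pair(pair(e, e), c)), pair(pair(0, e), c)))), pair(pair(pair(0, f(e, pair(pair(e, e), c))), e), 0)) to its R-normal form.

pair(pair(c, pair(pair(0, e), c)), pair(pair(pair(0, c), e), 0))

1. pair(f(e, pair(pair(e, e), pair(f(e, pair(pair(e, e), c)), pair(pair(0, e), c)))), pair(pair(pair(0, f(e, pair(pair(e, e), c))), e), 0))  →  pair(pair(f(e, pair(pair(e, e), c)), pair(pair(0, e), c)), pair(pair(pair(0, f(e, pair(pair(e, e), c))), e), 0))   [R1 at 1]
2. pair(pair(f(e, pair(pair(e, e), c)), pair(pair(0, e), c)), pair(pair(pair(0, f(e, pair(pair(e, e), c))), e), 0))  →  pair(pair(c, pair(pair(0, e), c)), pair(pair(pair(0, f(e, pair(pair(e, e), c))), e), 0))   [R1 at 1.1]
3. pair(pair(c, pair(pair(0, e), c)), pair(pair(pair(0, f(e, pair(pair(e, e), c))), e), 0))  →  pair(pair(c, pair(pair(0, e), c)), pair(pair(pair(0, c), e), 0))   [R1 at 2.1.1.2]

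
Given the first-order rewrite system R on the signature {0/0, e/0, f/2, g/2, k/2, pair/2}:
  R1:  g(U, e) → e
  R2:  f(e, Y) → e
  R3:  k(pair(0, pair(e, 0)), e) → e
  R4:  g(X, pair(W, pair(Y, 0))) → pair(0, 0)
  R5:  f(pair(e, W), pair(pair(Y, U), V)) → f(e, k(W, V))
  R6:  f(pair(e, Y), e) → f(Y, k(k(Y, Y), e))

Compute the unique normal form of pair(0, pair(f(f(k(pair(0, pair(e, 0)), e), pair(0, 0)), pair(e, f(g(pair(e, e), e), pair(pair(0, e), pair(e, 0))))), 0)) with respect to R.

1. pair(0, pair(f(f(k(pair(0, pair(e, 0)), e), pair(0, 0)), pair(e, f(g(pair(e, e), e), pair(pair(0, e), pair(e, 0))))), 0))  →  pair(0, pair(f(f(e, pair(0, 0)), pair(e, f(g(pair(e, e), e), pair(pair(0, e), pair(e, 0))))), 0))   [R3 at 2.1.1.1]
2. pair(0, pair(f(f(e, pair(0, 0)), pair(e, f(g(pair(e, e), e), pair(pair(0, e), pair(e, 0))))), 0))  →  pair(0, pair(f(e, pair(e, f(g(pair(e, e), e), pair(pair(0, e), pair(e, 0))))), 0))   [R2 at 2.1.1]
3. pair(0, pair(f(e, pair(e, f(g(pair(e, e), e), pair(pair(0, e), pair(e, 0))))), 0))  →  pair(0, pair(e, 0))   [R2 at 2.1]

pair(0, pair(e, 0))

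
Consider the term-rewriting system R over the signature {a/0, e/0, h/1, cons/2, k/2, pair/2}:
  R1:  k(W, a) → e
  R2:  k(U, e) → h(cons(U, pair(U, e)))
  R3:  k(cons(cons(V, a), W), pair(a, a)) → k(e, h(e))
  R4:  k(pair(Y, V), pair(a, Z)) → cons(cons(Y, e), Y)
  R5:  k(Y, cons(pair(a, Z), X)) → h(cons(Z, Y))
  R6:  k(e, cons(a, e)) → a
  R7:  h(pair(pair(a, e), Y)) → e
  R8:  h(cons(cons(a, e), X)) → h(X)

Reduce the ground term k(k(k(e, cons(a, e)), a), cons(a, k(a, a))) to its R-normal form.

1. k(k(k(e, cons(a, e)), a), cons(a, k(a, a)))  →  k(e, cons(a, k(a, a)))   [R1 at 1]
2. k(e, cons(a, k(a, a)))  →  k(e, cons(a, e))   [R1 at 2.2]
3. k(e, cons(a, e))  →  a   [R6 at ε]

a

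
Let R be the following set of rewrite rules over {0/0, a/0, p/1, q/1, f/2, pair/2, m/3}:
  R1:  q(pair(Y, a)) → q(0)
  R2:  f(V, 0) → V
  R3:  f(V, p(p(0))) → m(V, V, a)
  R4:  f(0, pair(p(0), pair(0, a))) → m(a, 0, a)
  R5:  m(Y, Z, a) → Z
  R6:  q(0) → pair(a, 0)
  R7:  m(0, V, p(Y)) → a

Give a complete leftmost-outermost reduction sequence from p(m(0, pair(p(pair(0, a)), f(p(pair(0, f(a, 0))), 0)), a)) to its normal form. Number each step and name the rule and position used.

1. p(m(0, pair(p(pair(0, a)), f(p(pair(0, f(a, 0))), 0)), a))  →  p(pair(p(pair(0, a)), f(p(pair(0, f(a, 0))), 0)))   [R5 at 1]
2. p(pair(p(pair(0, a)), f(p(pair(0, f(a, 0))), 0)))  →  p(pair(p(pair(0, a)), p(pair(0, f(a, 0)))))   [R2 at 1.2]
3. p(pair(p(pair(0, a)), p(pair(0, f(a, 0)))))  →  p(pair(p(pair(0, a)), p(pair(0, a))))   [R2 at 1.2.1.2]

p(pair(p(pair(0, a)), p(pair(0, a))))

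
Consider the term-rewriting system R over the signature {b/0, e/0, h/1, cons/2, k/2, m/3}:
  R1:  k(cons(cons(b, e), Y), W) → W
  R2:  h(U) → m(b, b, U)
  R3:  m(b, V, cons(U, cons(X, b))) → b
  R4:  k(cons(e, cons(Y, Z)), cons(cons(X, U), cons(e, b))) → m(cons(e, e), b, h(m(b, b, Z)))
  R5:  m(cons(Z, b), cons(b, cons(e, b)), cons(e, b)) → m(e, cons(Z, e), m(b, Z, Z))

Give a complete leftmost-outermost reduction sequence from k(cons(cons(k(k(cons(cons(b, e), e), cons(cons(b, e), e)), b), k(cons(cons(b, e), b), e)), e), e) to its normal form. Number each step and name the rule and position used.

1. k(cons(cons(k(k(cons(cons(b, e), e), cons(cons(b, e), e)), b), k(cons(cons(b, e), b), e)), e), e)  →  k(cons(cons(k(cons(cons(b, e), e), b), k(cons(cons(b, e), b), e)), e), e)   [R1 at 1.1.1.1]
2. k(cons(cons(k(cons(cons(b, e), e), b), k(cons(cons(b, e), b), e)), e), e)  →  k(cons(cons(b, k(cons(cons(b, e), b), e)), e), e)   [R1 at 1.1.1]
3. k(cons(cons(b, k(cons(cons(b, e), b), e)), e), e)  →  k(cons(cons(b, e), e), e)   [R1 at 1.1.2]
4. k(cons(cons(b, e), e), e)  →  e   [R1 at ε]

e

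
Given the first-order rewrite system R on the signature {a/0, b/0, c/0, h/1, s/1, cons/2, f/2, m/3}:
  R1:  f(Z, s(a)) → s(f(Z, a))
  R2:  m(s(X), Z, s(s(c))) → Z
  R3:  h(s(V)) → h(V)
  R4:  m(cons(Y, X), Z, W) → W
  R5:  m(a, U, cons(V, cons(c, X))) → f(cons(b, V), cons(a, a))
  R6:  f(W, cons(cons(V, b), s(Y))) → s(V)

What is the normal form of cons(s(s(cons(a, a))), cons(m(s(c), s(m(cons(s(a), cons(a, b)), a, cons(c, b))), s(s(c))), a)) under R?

1. cons(s(s(cons(a, a))), cons(m(s(c), s(m(cons(s(a), cons(a, b)), a, cons(c, b))), s(s(c))), a))  →  cons(s(s(cons(a, a))), cons(s(m(cons(s(a), cons(a, b)), a, cons(c, b))), a))   [R2 at 2.1]
2. cons(s(s(cons(a, a))), cons(s(m(cons(s(a), cons(a, b)), a, cons(c, b))), a))  →  cons(s(s(cons(a, a))), cons(s(cons(c, b)), a))   [R4 at 2.1.1]

cons(s(s(cons(a, a))), cons(s(cons(c, b)), a))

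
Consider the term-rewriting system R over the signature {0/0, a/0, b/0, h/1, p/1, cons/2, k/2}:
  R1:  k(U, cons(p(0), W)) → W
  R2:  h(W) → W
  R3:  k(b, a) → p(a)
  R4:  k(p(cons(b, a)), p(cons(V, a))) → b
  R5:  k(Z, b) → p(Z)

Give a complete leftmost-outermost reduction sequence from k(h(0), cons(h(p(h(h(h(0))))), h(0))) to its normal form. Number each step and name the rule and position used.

0

1. k(h(0), cons(h(p(h(h(h(0))))), h(0)))  →  k(0, cons(h(p(h(h(h(0))))), h(0)))   [R2 at 1]
2. k(0, cons(h(p(h(h(h(0))))), h(0)))  →  k(0, cons(p(h(h(h(0)))), h(0)))   [R2 at 2.1]
3. k(0, cons(p(h(h(h(0)))), h(0)))  →  k(0, cons(p(h(h(0))), h(0)))   [R2 at 2.1.1]
4. k(0, cons(p(h(h(0))), h(0)))  →  k(0, cons(p(h(0)), h(0)))   [R2 at 2.1.1]
5. k(0, cons(p(h(0)), h(0)))  →  k(0, cons(p(0), h(0)))   [R2 at 2.1.1]
6. k(0, cons(p(0), h(0)))  →  h(0)   [R1 at ε]
7. h(0)  →  0   [R2 at ε]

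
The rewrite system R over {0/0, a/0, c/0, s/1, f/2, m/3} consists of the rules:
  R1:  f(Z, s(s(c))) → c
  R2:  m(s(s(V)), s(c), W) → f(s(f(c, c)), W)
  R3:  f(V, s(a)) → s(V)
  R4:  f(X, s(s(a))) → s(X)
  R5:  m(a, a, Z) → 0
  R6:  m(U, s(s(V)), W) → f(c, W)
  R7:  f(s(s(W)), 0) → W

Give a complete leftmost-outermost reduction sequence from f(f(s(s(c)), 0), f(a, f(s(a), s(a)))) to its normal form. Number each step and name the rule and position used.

1. f(f(s(s(c)), 0), f(a, f(s(a), s(a))))  →  f(c, f(a, f(s(a), s(a))))   [R7 at 1]
2. f(c, f(a, f(s(a), s(a))))  →  f(c, f(a, s(s(a))))   [R3 at 2.2]
3. f(c, f(a, s(s(a))))  →  f(c, s(a))   [R4 at 2]
4. f(c, s(a))  →  s(c)   [R3 at ε]

s(c)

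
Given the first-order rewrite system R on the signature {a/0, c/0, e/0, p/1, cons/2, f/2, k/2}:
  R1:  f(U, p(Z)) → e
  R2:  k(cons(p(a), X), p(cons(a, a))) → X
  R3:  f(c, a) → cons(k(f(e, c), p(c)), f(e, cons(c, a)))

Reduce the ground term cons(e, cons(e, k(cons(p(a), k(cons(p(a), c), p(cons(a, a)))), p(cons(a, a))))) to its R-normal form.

1. cons(e, cons(e, k(cons(p(a), k(cons(p(a), c), p(cons(a, a)))), p(cons(a, a)))))  →  cons(e, cons(e, k(cons(p(a), c), p(cons(a, a)))))   [R2 at 2.2]
2. cons(e, cons(e, k(cons(p(a), c), p(cons(a, a)))))  →  cons(e, cons(e, c))   [R2 at 2.2]

cons(e, cons(e, c))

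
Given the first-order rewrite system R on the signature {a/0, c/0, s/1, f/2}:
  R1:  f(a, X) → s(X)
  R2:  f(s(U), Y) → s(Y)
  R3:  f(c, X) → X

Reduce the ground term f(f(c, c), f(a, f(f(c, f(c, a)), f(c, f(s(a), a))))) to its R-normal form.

1. f(f(c, c), f(a, f(f(c, f(c, a)), f(c, f(s(a), a)))))  →  f(c, f(a, f(f(c, f(c, a)), f(c, f(s(a), a)))))   [R3 at 1]
2. f(c, f(a, f(f(c, f(c, a)), f(c, f(s(a), a)))))  →  f(a, f(f(c, f(c, a)), f(c, f(s(a), a))))   [R3 at ε]
3. f(a, f(f(c, f(c, a)), f(c, f(s(a), a))))  →  s(f(f(c, f(c, a)), f(c, f(s(a), a))))   [R1 at ε]
4. s(f(f(c, f(c, a)), f(c, f(s(a), a))))  →  s(f(f(c, a), f(c, f(s(a), a))))   [R3 at 1.1]
5. s(f(f(c, a), f(c, f(s(a), a))))  →  s(f(a, f(c, f(s(a), a))))   [R3 at 1.1]
6. s(f(a, f(c, f(s(a), a))))  →  s(s(f(c, f(s(a), a))))   [R1 at 1]
7. s(s(f(c, f(s(a), a))))  →  s(s(f(s(a), a)))   [R3 at 1.1]
8. s(s(f(s(a), a)))  →  s(s(s(a)))   [R2 at 1.1]

s(s(s(a)))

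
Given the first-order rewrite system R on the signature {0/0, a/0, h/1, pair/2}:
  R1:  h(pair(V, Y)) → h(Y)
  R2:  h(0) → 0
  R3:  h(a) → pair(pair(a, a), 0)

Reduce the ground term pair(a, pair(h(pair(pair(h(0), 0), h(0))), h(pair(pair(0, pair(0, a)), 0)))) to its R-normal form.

pair(a, pair(0, 0))

1. pair(a, pair(h(pair(pair(h(0), 0), h(0))), h(pair(pair(0, pair(0, a)), 0))))  →  pair(a, pair(h(h(0)), h(pair(pair(0, pair(0, a)), 0))))   [R1 at 2.1]
2. pair(a, pair(h(h(0)), h(pair(pair(0, pair(0, a)), 0))))  →  pair(a, pair(h(0), h(pair(pair(0, pair(0, a)), 0))))   [R2 at 2.1.1]
3. pair(a, pair(h(0), h(pair(pair(0, pair(0, a)), 0))))  →  pair(a, pair(0, h(pair(pair(0, pair(0, a)), 0))))   [R2 at 2.1]
4. pair(a, pair(0, h(pair(pair(0, pair(0, a)), 0))))  →  pair(a, pair(0, h(0)))   [R1 at 2.2]
5. pair(a, pair(0, h(0)))  →  pair(a, pair(0, 0))   [R2 at 2.2]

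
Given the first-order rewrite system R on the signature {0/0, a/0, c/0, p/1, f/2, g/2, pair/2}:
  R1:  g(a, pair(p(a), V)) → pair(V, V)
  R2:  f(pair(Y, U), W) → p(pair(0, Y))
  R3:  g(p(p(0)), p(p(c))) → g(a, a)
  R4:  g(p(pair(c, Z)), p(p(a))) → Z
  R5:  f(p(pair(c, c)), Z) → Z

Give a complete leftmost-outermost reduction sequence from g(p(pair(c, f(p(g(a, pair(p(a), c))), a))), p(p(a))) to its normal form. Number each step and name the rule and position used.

1. g(p(pair(c, f(p(g(a, pair(p(a), c))), a))), p(p(a)))  →  f(p(g(a, pair(p(a), c))), a)   [R4 at ε]
2. f(p(g(a, pair(p(a), c))), a)  →  f(p(pair(c, c)), a)   [R1 at 1.1]
3. f(p(pair(c, c)), a)  →  a   [R5 at ε]

a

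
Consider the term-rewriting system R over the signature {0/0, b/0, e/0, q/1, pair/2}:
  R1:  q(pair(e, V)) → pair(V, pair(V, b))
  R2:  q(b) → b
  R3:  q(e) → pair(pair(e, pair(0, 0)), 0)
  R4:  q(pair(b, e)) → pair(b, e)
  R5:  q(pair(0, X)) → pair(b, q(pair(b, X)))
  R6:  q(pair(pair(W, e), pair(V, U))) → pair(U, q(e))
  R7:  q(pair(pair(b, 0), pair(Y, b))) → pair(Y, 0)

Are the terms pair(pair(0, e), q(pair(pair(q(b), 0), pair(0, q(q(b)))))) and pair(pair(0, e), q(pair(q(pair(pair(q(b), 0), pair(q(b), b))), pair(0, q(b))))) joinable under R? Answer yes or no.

yes — NF(t₁) = pair(pair(0, e), pair(0, 0)), NF(t₂) = pair(pair(0, e), pair(0, 0))

Reduce t₁ = pair(pair(0, e), q(pair(pair(q(b), 0), pair(0, q(q(b)))))):
1. pair(pair(0, e), q(pair(pair(q(b), 0), pair(0, q(q(b))))))  →  pair(pair(0, e), q(pair(pair(b, 0), pair(0, q(q(b))))))   [R2 at 2.1.1.1]
2. pair(pair(0, e), q(pair(pair(b, 0), pair(0, q(q(b))))))  →  pair(pair(0, e), q(pair(pair(b, 0), pair(0, q(b)))))   [R2 at 2.1.2.2.1]
3. pair(pair(0, e), q(pair(pair(b, 0), pair(0, q(b)))))  →  pair(pair(0, e), q(pair(pair(b, 0), pair(0, b))))   [R2 at 2.1.2.2]
4. pair(pair(0, e), q(pair(pair(b, 0), pair(0, b))))  →  pair(pair(0, e), pair(0, 0))   [R7 at 2]

Reduce t₂ = pair(pair(0, e), q(pair(q(pair(pair(q(b), 0), pair(q(b), b))), pair(0, q(b))))):
1. pair(pair(0, e), q(pair(q(pair(pair(q(b), 0), pair(q(b), b))), pair(0, q(b)))))  →  pair(pair(0, e), q(pair(q(pair(pair(b, 0), pair(q(b), b))), pair(0, q(b)))))   [R2 at 2.1.1.1.1.1]
2. pair(pair(0, e), q(pair(q(pair(pair(b, 0), pair(q(b), b))), pair(0, q(b)))))  →  pair(pair(0, e), q(pair(pair(q(b), 0), pair(0, q(b)))))   [R7 at 2.1.1]
3. pair(pair(0, e), q(pair(pair(q(b), 0), pair(0, q(b)))))  →  pair(pair(0, e), q(pair(pair(b, 0), pair(0, q(b)))))   [R2 at 2.1.1.1]
4. pair(pair(0, e), q(pair(pair(b, 0), pair(0, q(b)))))  →  pair(pair(0, e), q(pair(pair(b, 0), pair(0, b))))   [R2 at 2.1.2.2]
5. pair(pair(0, e), q(pair(pair(b, 0), pair(0, b))))  →  pair(pair(0, e), pair(0, 0))   [R7 at 2]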